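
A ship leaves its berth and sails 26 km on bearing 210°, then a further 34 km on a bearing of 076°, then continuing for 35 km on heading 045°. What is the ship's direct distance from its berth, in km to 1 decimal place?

Leg 1 (210°, 26 km): east 26 sin 210° = -13.00, north 26 cos 210° = -22.52
Leg 2 (076°, 34 km): east 34 sin 76° = 32.99, north 34 cos 76° = 8.23
Leg 3 (045°, 35 km): east 35 sin 45° = 24.75, north 35 cos 45° = 24.75
Net: 44.74 east, 10.46 north. Distance = √((44.74)² + (10.46)²) = 45.945 km.

45.9 km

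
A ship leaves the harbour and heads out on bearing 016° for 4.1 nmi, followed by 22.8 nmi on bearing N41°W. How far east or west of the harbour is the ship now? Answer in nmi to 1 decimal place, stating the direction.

Leg 1 (016°, 4.1 nmi): east 4.1 sin 16° = 1.13, north 4.1 cos 16° = 3.94
Leg 2 (N41°W, 22.8 nmi): east 22.8 sin 319° = -14.96, north 22.8 cos 319° = 17.21
Net east component: -13.83 nmi.

13.8 nmi west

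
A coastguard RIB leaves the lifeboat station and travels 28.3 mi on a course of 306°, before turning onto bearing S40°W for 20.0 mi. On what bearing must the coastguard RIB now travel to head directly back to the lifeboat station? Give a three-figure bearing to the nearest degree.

Leg 1 (306°, 28.3 mi): east 28.3 sin 306° = -22.90, north 28.3 cos 306° = 16.63
Leg 2 (S40°W, 20.0 mi): east 20.0 sin 220° = -12.86, north 20.0 cos 220° = -15.32
Net displacement: -35.75 east, 1.31 north. Direction back to start is (35.75, -1.31): bearing = atan2(35.75, -1.31) mod 360° = 92.10° ≈ 092°.

092°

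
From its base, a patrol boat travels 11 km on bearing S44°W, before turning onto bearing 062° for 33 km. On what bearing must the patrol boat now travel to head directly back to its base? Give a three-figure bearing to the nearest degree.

Leg 1 (S44°W, 11 km): east 11 sin 224° = -7.64, north 11 cos 224° = -7.91
Leg 2 (062°, 33 km): east 33 sin 62° = 29.14, north 33 cos 62° = 15.49
Net displacement: 21.50 east, 7.58 north. Direction back to start is (-21.50, -7.58): bearing = atan2(-21.50, -7.58) mod 360° = 250.58° ≈ 251°.

251°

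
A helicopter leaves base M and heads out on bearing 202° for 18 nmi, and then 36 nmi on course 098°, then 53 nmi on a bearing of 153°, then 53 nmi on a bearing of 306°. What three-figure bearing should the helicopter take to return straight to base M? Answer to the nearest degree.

Leg 1 (202°, 18 nmi): east 18 sin 202° = -6.74, north 18 cos 202° = -16.69
Leg 2 (098°, 36 nmi): east 36 sin 98° = 35.65, north 36 cos 98° = -5.01
Leg 3 (153°, 53 nmi): east 53 sin 153° = 24.06, north 53 cos 153° = -47.22
Leg 4 (306°, 53 nmi): east 53 sin 306° = -42.88, north 53 cos 306° = 31.15
Net displacement: 10.09 east, -37.77 north. Direction back to start is (-10.09, 37.77): bearing = atan2(-10.09, 37.77) mod 360° = 345.04° ≈ 345°.

345°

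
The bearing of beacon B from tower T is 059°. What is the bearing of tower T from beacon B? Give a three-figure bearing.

Back-bearing = 059° + 180° = 239°.

239°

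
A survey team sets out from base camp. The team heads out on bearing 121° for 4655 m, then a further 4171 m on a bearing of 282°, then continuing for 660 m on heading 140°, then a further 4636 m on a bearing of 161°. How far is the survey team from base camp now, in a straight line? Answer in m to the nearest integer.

6679 m

Leg 1 (121°, 4655 m): east 4655 sin 121° = 3990.11, north 4655 cos 121° = -2397.50
Leg 2 (282°, 4171 m): east 4171 sin 282° = -4079.85, north 4171 cos 282° = 867.20
Leg 3 (140°, 660 m): east 660 sin 140° = 424.24, north 660 cos 140° = -505.59
Leg 4 (161°, 4636 m): east 4636 sin 161° = 1509.33, north 4636 cos 161° = -4383.42
Net: 1843.83 east, -6419.32 north. Distance = √((1843.83)² + (-6419.32)²) = 6678.873 m.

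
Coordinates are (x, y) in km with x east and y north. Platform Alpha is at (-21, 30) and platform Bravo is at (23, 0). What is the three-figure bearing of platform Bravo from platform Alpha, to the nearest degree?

124°

Δeast = 23 − -21 = 44.00; Δnorth = 0 − 30 = -30.00.
Bearing = atan2(Δeast, Δnorth) mod 360° = 124.29° ≈ 124°.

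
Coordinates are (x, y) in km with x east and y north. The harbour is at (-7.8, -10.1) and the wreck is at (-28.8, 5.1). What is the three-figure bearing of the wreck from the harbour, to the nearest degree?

306°

Δeast = -28.8 − -7.8 = -21.00; Δnorth = 5.1 − -10.1 = 15.20.
Bearing = atan2(Δeast, Δnorth) mod 360° = 305.90° ≈ 306°.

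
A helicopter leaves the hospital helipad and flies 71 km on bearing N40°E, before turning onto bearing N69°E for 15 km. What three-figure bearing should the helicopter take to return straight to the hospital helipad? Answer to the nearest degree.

225°

Leg 1 (N40°E, 71 km): east 71 sin 40° = 45.64, north 71 cos 40° = 54.39
Leg 2 (N69°E, 15 km): east 15 sin 69° = 14.00, north 15 cos 69° = 5.38
Net displacement: 59.64 east, 59.76 north. Direction back to start is (-59.64, -59.76): bearing = atan2(-59.64, -59.76) mod 360° = 224.94° ≈ 225°.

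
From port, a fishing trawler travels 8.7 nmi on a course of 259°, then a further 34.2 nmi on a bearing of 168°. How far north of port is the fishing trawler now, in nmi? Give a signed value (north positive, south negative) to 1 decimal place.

-35.1 nmi

Leg 1 (259°, 8.7 nmi): east 8.7 sin 259° = -8.54, north 8.7 cos 259° = -1.66
Leg 2 (168°, 34.2 nmi): east 34.2 sin 168° = 7.11, north 34.2 cos 168° = -33.45
Net north component: -35.11 nmi.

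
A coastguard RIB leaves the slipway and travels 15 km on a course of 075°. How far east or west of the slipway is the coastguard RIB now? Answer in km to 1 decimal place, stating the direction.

14.5 km east

Leg 1 (075°, 15 km): east 15 sin 75° = 14.49, north 15 cos 75° = 3.88
Net east component: 14.49 km.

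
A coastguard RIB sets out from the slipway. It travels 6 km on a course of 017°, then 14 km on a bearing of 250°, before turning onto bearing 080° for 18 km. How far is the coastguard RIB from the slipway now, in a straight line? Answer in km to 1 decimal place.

7.5 km

Leg 1 (017°, 6 km): east 6 sin 17° = 1.75, north 6 cos 17° = 5.74
Leg 2 (250°, 14 km): east 14 sin 250° = -13.16, north 14 cos 250° = -4.79
Leg 3 (080°, 18 km): east 18 sin 80° = 17.73, north 18 cos 80° = 3.13
Net: 6.33 east, 4.08 north. Distance = √((6.33)² + (4.08)²) = 7.524 km.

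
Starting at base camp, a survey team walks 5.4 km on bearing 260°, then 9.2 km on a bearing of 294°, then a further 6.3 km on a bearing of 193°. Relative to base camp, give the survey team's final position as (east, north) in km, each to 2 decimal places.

Leg 1 (260°, 5.4 km): east 5.4 sin 260° = -5.32, north 5.4 cos 260° = -0.94
Leg 2 (294°, 9.2 km): east 9.2 sin 294° = -8.40, north 9.2 cos 294° = 3.74
Leg 3 (193°, 6.3 km): east 6.3 sin 193° = -1.42, north 6.3 cos 193° = -6.14
Summing: -15.14 km east, -3.33 km north → (-15.14, -3.33).

(-15.14, -3.33)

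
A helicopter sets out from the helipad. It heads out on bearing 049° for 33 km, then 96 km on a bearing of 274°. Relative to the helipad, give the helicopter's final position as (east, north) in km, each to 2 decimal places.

(-70.86, 28.35)

Leg 1 (049°, 33 km): east 33 sin 49° = 24.91, north 33 cos 49° = 21.65
Leg 2 (274°, 96 km): east 96 sin 274° = -95.77, north 96 cos 274° = 6.70
Summing: -70.86 km east, 28.35 km north → (-70.86, 28.35).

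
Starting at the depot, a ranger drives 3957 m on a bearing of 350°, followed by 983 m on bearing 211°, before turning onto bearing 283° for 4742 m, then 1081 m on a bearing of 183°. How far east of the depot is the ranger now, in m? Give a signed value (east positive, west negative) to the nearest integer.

-5870 m

Leg 1 (350°, 3957 m): east 3957 sin 350° = -687.13, north 3957 cos 350° = 3896.88
Leg 2 (211°, 983 m): east 983 sin 211° = -506.28, north 983 cos 211° = -842.60
Leg 3 (283°, 4742 m): east 4742 sin 283° = -4620.46, north 4742 cos 283° = 1066.72
Leg 4 (183°, 1081 m): east 1081 sin 183° = -56.58, north 1081 cos 183° = -1079.52
Net east component: -5870.45 m.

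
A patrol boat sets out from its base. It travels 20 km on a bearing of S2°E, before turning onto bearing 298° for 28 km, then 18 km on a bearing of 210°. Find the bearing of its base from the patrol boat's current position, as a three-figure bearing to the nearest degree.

Leg 1 (S2°E, 20 km): east 20 sin 178° = 0.70, north 20 cos 178° = -19.99
Leg 2 (298°, 28 km): east 28 sin 298° = -24.72, north 28 cos 298° = 13.15
Leg 3 (210°, 18 km): east 18 sin 210° = -9.00, north 18 cos 210° = -15.59
Net displacement: -33.02 east, -22.43 north. Direction back to start is (33.02, 22.43): bearing = atan2(33.02, 22.43) mod 360° = 55.81° ≈ 056°.

056°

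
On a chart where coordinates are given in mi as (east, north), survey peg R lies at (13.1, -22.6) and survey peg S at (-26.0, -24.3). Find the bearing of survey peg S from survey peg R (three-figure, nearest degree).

Δeast = -26.0 − 13.1 = -39.10; Δnorth = -24.3 − -22.6 = -1.70.
Bearing = atan2(Δeast, Δnorth) mod 360° = 267.51° ≈ 268°.

268°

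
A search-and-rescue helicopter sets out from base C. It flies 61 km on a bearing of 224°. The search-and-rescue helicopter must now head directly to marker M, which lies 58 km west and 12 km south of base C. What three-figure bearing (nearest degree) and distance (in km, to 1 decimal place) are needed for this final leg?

Leg 1 (224°, 61 km): east 61 sin 224° = -42.37, north 61 cos 224° = -43.88
Current position: (-42.37, -43.88). Target: (-58, -12). Remaining: Δeast = -15.63, Δnorth = 31.88.
Bearing = atan2(-15.63, 31.88) mod 360° = 333.89°; distance = √((-15.63)² + (31.88)²) = 35.503 km.

334°, 35.5 km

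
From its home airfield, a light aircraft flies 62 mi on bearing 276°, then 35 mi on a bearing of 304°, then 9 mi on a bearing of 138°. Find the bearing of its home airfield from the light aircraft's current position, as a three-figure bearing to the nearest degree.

103°

Leg 1 (276°, 62 mi): east 62 sin 276° = -61.66, north 62 cos 276° = 6.48
Leg 2 (304°, 35 mi): east 35 sin 304° = -29.02, north 35 cos 304° = 19.57
Leg 3 (138°, 9 mi): east 9 sin 138° = 6.02, north 9 cos 138° = -6.69
Net displacement: -84.65 east, 19.36 north. Direction back to start is (84.65, -19.36): bearing = atan2(84.65, -19.36) mod 360° = 102.88° ≈ 103°.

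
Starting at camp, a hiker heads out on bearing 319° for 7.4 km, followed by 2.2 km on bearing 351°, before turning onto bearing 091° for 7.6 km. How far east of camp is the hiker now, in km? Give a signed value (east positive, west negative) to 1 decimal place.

2.4 km

Leg 1 (319°, 7.4 km): east 7.4 sin 319° = -4.85, north 7.4 cos 319° = 5.58
Leg 2 (351°, 2.2 km): east 2.2 sin 351° = -0.34, north 2.2 cos 351° = 2.17
Leg 3 (091°, 7.6 km): east 7.6 sin 91° = 7.60, north 7.6 cos 91° = -0.13
Net east component: 2.40 km.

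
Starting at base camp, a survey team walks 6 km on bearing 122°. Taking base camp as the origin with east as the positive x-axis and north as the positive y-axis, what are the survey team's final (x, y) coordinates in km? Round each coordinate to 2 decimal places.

(5.09, -3.18)

Leg 1 (122°, 6 km): east 6 sin 122° = 5.09, north 6 cos 122° = -3.18
Summing: 5.09 km east, -3.18 km north → (5.09, -3.18).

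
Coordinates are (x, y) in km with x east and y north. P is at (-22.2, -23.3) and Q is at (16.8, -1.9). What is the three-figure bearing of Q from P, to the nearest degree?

Δeast = 16.8 − -22.2 = 39.00; Δnorth = -1.9 − -23.3 = 21.40.
Bearing = atan2(Δeast, Δnorth) mod 360° = 61.25° ≈ 061°.

061°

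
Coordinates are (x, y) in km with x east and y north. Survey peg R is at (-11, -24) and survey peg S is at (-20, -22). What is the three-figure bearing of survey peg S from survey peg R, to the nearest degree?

283°

Δeast = -20 − -11 = -9.00; Δnorth = -22 − -24 = 2.00.
Bearing = atan2(Δeast, Δnorth) mod 360° = 282.53° ≈ 283°.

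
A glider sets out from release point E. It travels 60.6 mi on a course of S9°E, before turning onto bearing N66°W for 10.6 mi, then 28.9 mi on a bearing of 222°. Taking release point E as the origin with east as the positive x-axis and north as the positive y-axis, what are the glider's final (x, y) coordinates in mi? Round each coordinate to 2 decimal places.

(-19.54, -77.02)

Leg 1 (S9°E, 60.6 mi): east 60.6 sin 171° = 9.48, north 60.6 cos 171° = -59.85
Leg 2 (N66°W, 10.6 mi): east 10.6 sin 294° = -9.68, north 10.6 cos 294° = 4.31
Leg 3 (222°, 28.9 mi): east 28.9 sin 222° = -19.34, north 28.9 cos 222° = -21.48
Summing: -19.54 mi east, -77.02 mi north → (-19.54, -77.02).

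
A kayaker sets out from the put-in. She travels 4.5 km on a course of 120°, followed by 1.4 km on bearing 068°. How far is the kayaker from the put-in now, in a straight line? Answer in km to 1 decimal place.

5.5 km

Leg 1 (120°, 4.5 km): east 4.5 sin 120° = 3.90, north 4.5 cos 120° = -2.25
Leg 2 (068°, 1.4 km): east 1.4 sin 68° = 1.30, north 1.4 cos 68° = 0.52
Net: 5.20 east, -1.73 north. Distance = √((5.20)² + (-1.73)²) = 5.474 km.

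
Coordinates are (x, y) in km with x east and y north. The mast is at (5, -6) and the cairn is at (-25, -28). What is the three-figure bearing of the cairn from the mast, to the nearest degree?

Δeast = -25 − 5 = -30.00; Δnorth = -28 − -6 = -22.00.
Bearing = atan2(Δeast, Δnorth) mod 360° = 233.75° ≈ 234°.

234°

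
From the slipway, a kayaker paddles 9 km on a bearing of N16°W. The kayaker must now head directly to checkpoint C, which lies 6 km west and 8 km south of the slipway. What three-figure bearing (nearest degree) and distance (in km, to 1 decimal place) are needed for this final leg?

Leg 1 (N16°W, 9 km): east 9 sin 344° = -2.48, north 9 cos 344° = 8.65
Current position: (-2.48, 8.65). Target: (-6, -8). Remaining: Δeast = -3.52, Δnorth = -16.65.
Bearing = atan2(-3.52, -16.65) mod 360° = 191.93°; distance = √((-3.52)² + (-16.65)²) = 17.019 km.

192°, 17.0 km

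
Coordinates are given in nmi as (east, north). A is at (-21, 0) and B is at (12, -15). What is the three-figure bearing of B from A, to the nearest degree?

114°

Δeast = 12 − -21 = 33.00; Δnorth = -15 − 0 = -15.00.
Bearing = atan2(Δeast, Δnorth) mod 360° = 114.44° ≈ 114°.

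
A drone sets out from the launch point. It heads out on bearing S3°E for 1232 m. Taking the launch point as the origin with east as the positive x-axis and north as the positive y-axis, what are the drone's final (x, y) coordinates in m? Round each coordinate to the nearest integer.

Leg 1 (S3°E, 1232 m): east 1232 sin 177° = 64.48, north 1232 cos 177° = -1230.31
Summing: 64.48 m east, -1230.31 m north → (64, -1230).

(64, -1230)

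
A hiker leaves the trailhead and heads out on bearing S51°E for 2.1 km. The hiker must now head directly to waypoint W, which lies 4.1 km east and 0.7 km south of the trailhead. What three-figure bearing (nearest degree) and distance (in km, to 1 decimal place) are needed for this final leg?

076°, 2.5 km

Leg 1 (S51°E, 2.1 km): east 2.1 sin 129° = 1.63, north 2.1 cos 129° = -1.32
Current position: (1.63, -1.32). Target: (4.1, -0.7). Remaining: Δeast = 2.47, Δnorth = 0.62.
Bearing = atan2(2.47, 0.62) mod 360° = 75.86°; distance = √((2.47)² + (0.62)²) = 2.545 km.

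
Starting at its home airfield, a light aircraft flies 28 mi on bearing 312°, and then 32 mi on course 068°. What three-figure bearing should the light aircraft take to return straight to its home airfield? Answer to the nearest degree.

Leg 1 (312°, 28 mi): east 28 sin 312° = -20.81, north 28 cos 312° = 18.74
Leg 2 (068°, 32 mi): east 32 sin 68° = 29.67, north 32 cos 68° = 11.99
Net displacement: 8.86 east, 30.72 north. Direction back to start is (-8.86, -30.72): bearing = atan2(-8.86, -30.72) mod 360° = 196.09° ≈ 196°.

196°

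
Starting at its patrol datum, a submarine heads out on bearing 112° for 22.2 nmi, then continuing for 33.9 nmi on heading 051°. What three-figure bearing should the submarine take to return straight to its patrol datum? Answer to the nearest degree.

Leg 1 (112°, 22.2 nmi): east 22.2 sin 112° = 20.58, north 22.2 cos 112° = -8.32
Leg 2 (051°, 33.9 nmi): east 33.9 sin 51° = 26.35, north 33.9 cos 51° = 21.33
Net displacement: 46.93 east, 13.02 north. Direction back to start is (-46.93, -13.02): bearing = atan2(-46.93, -13.02) mod 360° = 254.50° ≈ 254°.

254°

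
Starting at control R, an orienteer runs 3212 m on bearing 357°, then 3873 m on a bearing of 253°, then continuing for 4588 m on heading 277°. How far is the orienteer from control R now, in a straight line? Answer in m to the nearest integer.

Leg 1 (357°, 3212 m): east 3212 sin 357° = -168.10, north 3212 cos 357° = 3207.60
Leg 2 (253°, 3873 m): east 3873 sin 253° = -3703.77, north 3873 cos 253° = -1132.36
Leg 3 (277°, 4588 m): east 4588 sin 277° = -4553.80, north 4588 cos 277° = 559.14
Net: -8425.67 east, 2634.38 north. Distance = √((-8425.67)² + (2634.38)²) = 8827.906 m.

8828 m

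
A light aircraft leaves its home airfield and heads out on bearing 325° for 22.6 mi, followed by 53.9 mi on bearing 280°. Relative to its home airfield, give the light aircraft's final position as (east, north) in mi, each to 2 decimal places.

Leg 1 (325°, 22.6 mi): east 22.6 sin 325° = -12.96, north 22.6 cos 325° = 18.51
Leg 2 (280°, 53.9 mi): east 53.9 sin 280° = -53.08, north 53.9 cos 280° = 9.36
Summing: -66.04 mi east, 27.87 mi north → (-66.04, 27.87).

(-66.04, 27.87)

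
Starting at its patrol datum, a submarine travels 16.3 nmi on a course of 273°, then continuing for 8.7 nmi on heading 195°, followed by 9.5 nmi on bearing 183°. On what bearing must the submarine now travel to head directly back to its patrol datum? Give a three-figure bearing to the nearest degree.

048°

Leg 1 (273°, 16.3 nmi): east 16.3 sin 273° = -16.28, north 16.3 cos 273° = 0.85
Leg 2 (195°, 8.7 nmi): east 8.7 sin 195° = -2.25, north 8.7 cos 195° = -8.40
Leg 3 (183°, 9.5 nmi): east 9.5 sin 183° = -0.50, north 9.5 cos 183° = -9.49
Net displacement: -19.03 east, -17.04 north. Direction back to start is (19.03, 17.04): bearing = atan2(19.03, 17.04) mod 360° = 48.16° ≈ 048°.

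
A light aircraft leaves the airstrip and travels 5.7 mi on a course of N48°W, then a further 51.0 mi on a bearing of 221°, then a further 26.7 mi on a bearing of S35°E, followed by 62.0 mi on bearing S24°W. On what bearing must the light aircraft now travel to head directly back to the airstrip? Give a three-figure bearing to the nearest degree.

023°

Leg 1 (N48°W, 5.7 mi): east 5.7 sin 312° = -4.24, north 5.7 cos 312° = 3.81
Leg 2 (221°, 51.0 mi): east 51.0 sin 221° = -33.46, north 51.0 cos 221° = -38.49
Leg 3 (S35°E, 26.7 mi): east 26.7 sin 145° = 15.31, north 26.7 cos 145° = -21.87
Leg 4 (S24°W, 62.0 mi): east 62.0 sin 204° = -25.22, north 62.0 cos 204° = -56.64
Net displacement: -47.60 east, -113.19 north. Direction back to start is (47.60, 113.19): bearing = atan2(47.60, 113.19) mod 360° = 22.81° ≈ 023°.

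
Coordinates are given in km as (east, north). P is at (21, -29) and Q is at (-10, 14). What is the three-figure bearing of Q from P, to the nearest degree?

Δeast = -10 − 21 = -31.00; Δnorth = 14 − -29 = 43.00.
Bearing = atan2(Δeast, Δnorth) mod 360° = 324.21° ≈ 324°.

324°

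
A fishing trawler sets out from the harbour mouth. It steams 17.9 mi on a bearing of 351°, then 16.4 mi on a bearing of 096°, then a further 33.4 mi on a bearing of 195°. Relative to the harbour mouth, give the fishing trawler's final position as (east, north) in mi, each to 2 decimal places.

(4.87, -16.30)

Leg 1 (351°, 17.9 mi): east 17.9 sin 351° = -2.80, north 17.9 cos 351° = 17.68
Leg 2 (096°, 16.4 mi): east 16.4 sin 96° = 16.31, north 16.4 cos 96° = -1.71
Leg 3 (195°, 33.4 mi): east 33.4 sin 195° = -8.64, north 33.4 cos 195° = -32.26
Summing: 4.87 mi east, -16.30 mi north → (4.87, -16.30).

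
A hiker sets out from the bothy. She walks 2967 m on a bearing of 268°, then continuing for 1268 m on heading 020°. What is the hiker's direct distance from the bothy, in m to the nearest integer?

2755 m

Leg 1 (268°, 2967 m): east 2967 sin 268° = -2965.19, north 2967 cos 268° = -103.55
Leg 2 (020°, 1268 m): east 1268 sin 20° = 433.68, north 1268 cos 20° = 1191.53
Net: -2531.51 east, 1087.98 north. Distance = √((-2531.51)² + (1087.98)²) = 2755.405 m.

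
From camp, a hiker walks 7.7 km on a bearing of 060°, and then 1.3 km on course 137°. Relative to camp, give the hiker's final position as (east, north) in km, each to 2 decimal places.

(7.55, 2.90)

Leg 1 (060°, 7.7 km): east 7.7 sin 60° = 6.67, north 7.7 cos 60° = 3.85
Leg 2 (137°, 1.3 km): east 1.3 sin 137° = 0.89, north 1.3 cos 137° = -0.95
Summing: 7.55 km east, 2.90 km north → (7.55, 2.90).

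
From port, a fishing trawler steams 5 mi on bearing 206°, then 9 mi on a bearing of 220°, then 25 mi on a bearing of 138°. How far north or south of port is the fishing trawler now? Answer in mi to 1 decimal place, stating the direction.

Leg 1 (206°, 5 mi): east 5 sin 206° = -2.19, north 5 cos 206° = -4.49
Leg 2 (220°, 9 mi): east 9 sin 220° = -5.79, north 9 cos 220° = -6.89
Leg 3 (138°, 25 mi): east 25 sin 138° = 16.73, north 25 cos 138° = -18.58
Net north component: -29.97 mi.

30.0 mi south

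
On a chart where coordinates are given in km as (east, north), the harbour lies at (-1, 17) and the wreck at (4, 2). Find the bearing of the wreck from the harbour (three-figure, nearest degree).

Δeast = 4 − -1 = 5.00; Δnorth = 2 − 17 = -15.00.
Bearing = atan2(Δeast, Δnorth) mod 360° = 161.57° ≈ 162°.

162°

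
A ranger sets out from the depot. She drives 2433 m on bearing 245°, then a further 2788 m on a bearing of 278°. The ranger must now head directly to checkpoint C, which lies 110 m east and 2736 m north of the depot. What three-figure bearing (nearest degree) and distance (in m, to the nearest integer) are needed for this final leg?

056°, 6096 m

Leg 1 (245°, 2433 m): east 2433 sin 245° = -2205.05, north 2433 cos 245° = -1028.23
Leg 2 (278°, 2788 m): east 2788 sin 278° = -2760.87, north 2788 cos 278° = 388.01
Current position: (-4965.91, -640.22). Target: (110, 2736). Remaining: Δeast = 5075.91, Δnorth = 3376.22.
Bearing = atan2(5075.91, 3376.22) mod 360° = 56.37°; distance = √((5075.91)² + (3376.22)²) = 6096.207 m.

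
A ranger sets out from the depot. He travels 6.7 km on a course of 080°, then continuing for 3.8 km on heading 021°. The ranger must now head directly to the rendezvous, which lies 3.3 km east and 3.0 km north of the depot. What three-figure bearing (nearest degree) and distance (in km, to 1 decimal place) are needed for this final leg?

250°, 5.0 km

Leg 1 (080°, 6.7 km): east 6.7 sin 80° = 6.60, north 6.7 cos 80° = 1.16
Leg 2 (021°, 3.8 km): east 3.8 sin 21° = 1.36, north 3.8 cos 21° = 3.55
Current position: (7.96, 4.71). Target: (3.3, 3.0). Remaining: Δeast = -4.66, Δnorth = -1.71.
Bearing = atan2(-4.66, -1.71) mod 360° = 249.84°; distance = √((-4.66)² + (-1.71)²) = 4.964 km.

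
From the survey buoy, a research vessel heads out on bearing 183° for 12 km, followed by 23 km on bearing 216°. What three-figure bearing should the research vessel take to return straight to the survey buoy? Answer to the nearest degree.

Leg 1 (183°, 12 km): east 12 sin 183° = -0.63, north 12 cos 183° = -11.98
Leg 2 (216°, 23 km): east 23 sin 216° = -13.52, north 23 cos 216° = -18.61
Net displacement: -14.15 east, -30.59 north. Direction back to start is (14.15, 30.59): bearing = atan2(14.15, 30.59) mod 360° = 24.82° ≈ 025°.

025°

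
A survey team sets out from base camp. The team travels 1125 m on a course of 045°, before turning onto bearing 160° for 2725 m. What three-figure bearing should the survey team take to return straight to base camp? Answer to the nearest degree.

Leg 1 (045°, 1125 m): east 1125 sin 45° = 795.50, north 1125 cos 45° = 795.50
Leg 2 (160°, 2725 m): east 2725 sin 160° = 932.00, north 2725 cos 160° = -2560.66
Net displacement: 1727.50 east, -1765.17 north. Direction back to start is (-1727.50, 1765.17): bearing = atan2(-1727.50, 1765.17) mod 360° = 315.62° ≈ 316°.

316°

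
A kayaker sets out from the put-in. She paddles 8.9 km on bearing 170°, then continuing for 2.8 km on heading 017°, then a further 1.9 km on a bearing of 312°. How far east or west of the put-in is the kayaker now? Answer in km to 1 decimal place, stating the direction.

1.0 km east

Leg 1 (170°, 8.9 km): east 8.9 sin 170° = 1.55, north 8.9 cos 170° = -8.76
Leg 2 (017°, 2.8 km): east 2.8 sin 17° = 0.82, north 2.8 cos 17° = 2.68
Leg 3 (312°, 1.9 km): east 1.9 sin 312° = -1.41, north 1.9 cos 312° = 1.27
Net east component: 0.95 km.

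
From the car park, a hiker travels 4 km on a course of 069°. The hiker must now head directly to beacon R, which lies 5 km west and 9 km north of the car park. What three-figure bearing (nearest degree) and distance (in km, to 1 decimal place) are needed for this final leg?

311°, 11.6 km

Leg 1 (069°, 4 km): east 4 sin 69° = 3.73, north 4 cos 69° = 1.43
Current position: (3.73, 1.43). Target: (-5, 9). Remaining: Δeast = -8.73, Δnorth = 7.57.
Bearing = atan2(-8.73, 7.57) mod 360° = 310.90°; distance = √((-8.73)² + (7.57)²) = 11.556 km.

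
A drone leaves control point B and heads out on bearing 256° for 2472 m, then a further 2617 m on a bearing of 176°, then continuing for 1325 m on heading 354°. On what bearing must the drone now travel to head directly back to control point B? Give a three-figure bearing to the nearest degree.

051°

Leg 1 (256°, 2472 m): east 2472 sin 256° = -2398.57, north 2472 cos 256° = -598.03
Leg 2 (176°, 2617 m): east 2617 sin 176° = 182.55, north 2617 cos 176° = -2610.63
Leg 3 (354°, 1325 m): east 1325 sin 354° = -138.50, north 1325 cos 354° = 1317.74
Net displacement: -2354.52 east, -1890.91 north. Direction back to start is (2354.52, 1890.91): bearing = atan2(2354.52, 1890.91) mod 360° = 51.23° ≈ 051°.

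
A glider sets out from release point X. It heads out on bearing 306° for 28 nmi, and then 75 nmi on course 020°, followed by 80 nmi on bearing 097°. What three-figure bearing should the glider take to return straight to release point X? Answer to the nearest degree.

Leg 1 (306°, 28 nmi): east 28 sin 306° = -22.65, north 28 cos 306° = 16.46
Leg 2 (020°, 75 nmi): east 75 sin 20° = 25.65, north 75 cos 20° = 70.48
Leg 3 (097°, 80 nmi): east 80 sin 97° = 79.40, north 80 cos 97° = -9.75
Net displacement: 82.40 east, 77.19 north. Direction back to start is (-82.40, -77.19): bearing = atan2(-82.40, -77.19) mod 360° = 226.87° ≈ 227°.

227°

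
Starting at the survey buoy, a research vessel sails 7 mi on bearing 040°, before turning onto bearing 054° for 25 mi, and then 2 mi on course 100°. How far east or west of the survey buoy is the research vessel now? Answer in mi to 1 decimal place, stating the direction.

Leg 1 (040°, 7 mi): east 7 sin 40° = 4.50, north 7 cos 40° = 5.36
Leg 2 (054°, 25 mi): east 25 sin 54° = 20.23, north 25 cos 54° = 14.69
Leg 3 (100°, 2 mi): east 2 sin 100° = 1.97, north 2 cos 100° = -0.35
Net east component: 26.69 mi.

26.7 mi east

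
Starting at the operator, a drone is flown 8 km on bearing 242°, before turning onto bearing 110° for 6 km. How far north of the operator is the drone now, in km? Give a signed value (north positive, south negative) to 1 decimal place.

Leg 1 (242°, 8 km): east 8 sin 242° = -7.06, north 8 cos 242° = -3.76
Leg 2 (110°, 6 km): east 6 sin 110° = 5.64, north 6 cos 110° = -2.05
Net north component: -5.81 km.

-5.8 km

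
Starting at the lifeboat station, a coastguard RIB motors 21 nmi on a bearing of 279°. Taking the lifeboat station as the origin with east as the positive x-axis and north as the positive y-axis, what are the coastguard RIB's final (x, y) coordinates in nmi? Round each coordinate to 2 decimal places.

Leg 1 (279°, 21 nmi): east 21 sin 279° = -20.74, north 21 cos 279° = 3.29
Summing: -20.74 nmi east, 3.29 nmi north → (-20.74, 3.29).

(-20.74, 3.29)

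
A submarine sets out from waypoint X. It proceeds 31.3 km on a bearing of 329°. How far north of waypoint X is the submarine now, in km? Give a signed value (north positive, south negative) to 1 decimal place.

26.8 km

Leg 1 (329°, 31.3 km): east 31.3 sin 329° = -16.12, north 31.3 cos 329° = 26.83
Net north component: 26.83 km.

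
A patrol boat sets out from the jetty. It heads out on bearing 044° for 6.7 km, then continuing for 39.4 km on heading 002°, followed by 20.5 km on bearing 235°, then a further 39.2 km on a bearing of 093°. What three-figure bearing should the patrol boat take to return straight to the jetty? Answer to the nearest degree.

Leg 1 (044°, 6.7 km): east 6.7 sin 44° = 4.65, north 6.7 cos 44° = 4.82
Leg 2 (002°, 39.4 km): east 39.4 sin 2° = 1.38, north 39.4 cos 2° = 39.38
Leg 3 (235°, 20.5 km): east 20.5 sin 235° = -16.79, north 20.5 cos 235° = -11.76
Leg 4 (093°, 39.2 km): east 39.2 sin 93° = 39.15, north 39.2 cos 93° = -2.05
Net displacement: 28.38 east, 30.39 north. Direction back to start is (-28.38, -30.39): bearing = atan2(-28.38, -30.39) mod 360° = 223.05° ≈ 223°.

223°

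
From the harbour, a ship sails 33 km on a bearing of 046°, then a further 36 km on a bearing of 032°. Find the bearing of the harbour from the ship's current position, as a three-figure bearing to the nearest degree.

Leg 1 (046°, 33 km): east 33 sin 46° = 23.74, north 33 cos 46° = 22.92
Leg 2 (032°, 36 km): east 36 sin 32° = 19.08, north 36 cos 32° = 30.53
Net displacement: 42.82 east, 53.45 north. Direction back to start is (-42.82, -53.45): bearing = atan2(-42.82, -53.45) mod 360° = 218.69° ≈ 219°.

219°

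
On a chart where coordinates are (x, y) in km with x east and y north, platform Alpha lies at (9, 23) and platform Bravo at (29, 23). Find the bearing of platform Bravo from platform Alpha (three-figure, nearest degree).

Δeast = 29 − 9 = 20.00; Δnorth = 23 − 23 = 0.00.
Bearing = atan2(Δeast, Δnorth) mod 360° = 90.00° ≈ 090°.

090°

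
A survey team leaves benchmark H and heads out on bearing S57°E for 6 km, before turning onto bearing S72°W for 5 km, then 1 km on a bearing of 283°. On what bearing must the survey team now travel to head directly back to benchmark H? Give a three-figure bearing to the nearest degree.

Leg 1 (S57°E, 6 km): east 6 sin 123° = 5.03, north 6 cos 123° = -3.27
Leg 2 (S72°W, 5 km): east 5 sin 252° = -4.76, north 5 cos 252° = -1.55
Leg 3 (283°, 1 km): east 1 sin 283° = -0.97, north 1 cos 283° = 0.22
Net displacement: -0.70 east, -4.59 north. Direction back to start is (0.70, 4.59): bearing = atan2(0.70, 4.59) mod 360° = 8.65° ≈ 009°.

009°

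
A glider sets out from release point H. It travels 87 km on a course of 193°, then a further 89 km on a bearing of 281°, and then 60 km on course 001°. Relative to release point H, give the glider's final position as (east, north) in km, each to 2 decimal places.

(-105.89, -7.80)

Leg 1 (193°, 87 km): east 87 sin 193° = -19.57, north 87 cos 193° = -84.77
Leg 2 (281°, 89 km): east 89 sin 281° = -87.36, north 89 cos 281° = 16.98
Leg 3 (001°, 60 km): east 60 sin 1° = 1.05, north 60 cos 1° = 59.99
Summing: -105.89 km east, -7.80 km north → (-105.89, -7.80).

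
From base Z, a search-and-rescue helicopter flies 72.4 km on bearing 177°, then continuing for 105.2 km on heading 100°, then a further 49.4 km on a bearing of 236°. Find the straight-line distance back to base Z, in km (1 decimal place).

135.6 km

Leg 1 (177°, 72.4 km): east 72.4 sin 177° = 3.79, north 72.4 cos 177° = -72.30
Leg 2 (100°, 105.2 km): east 105.2 sin 100° = 103.60, north 105.2 cos 100° = -18.27
Leg 3 (236°, 49.4 km): east 49.4 sin 236° = -40.95, north 49.4 cos 236° = -27.62
Net: 66.44 east, -118.19 north. Distance = √((66.44)² + (-118.19)²) = 135.585 km.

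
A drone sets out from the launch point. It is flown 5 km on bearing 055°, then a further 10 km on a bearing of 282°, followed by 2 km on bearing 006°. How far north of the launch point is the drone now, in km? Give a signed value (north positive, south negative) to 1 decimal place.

Leg 1 (055°, 5 km): east 5 sin 55° = 4.10, north 5 cos 55° = 2.87
Leg 2 (282°, 10 km): east 10 sin 282° = -9.78, north 10 cos 282° = 2.08
Leg 3 (006°, 2 km): east 2 sin 6° = 0.21, north 2 cos 6° = 1.99
Net north component: 6.94 km.

6.9 km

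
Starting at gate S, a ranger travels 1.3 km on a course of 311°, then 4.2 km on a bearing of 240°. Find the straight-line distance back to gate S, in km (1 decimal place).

Leg 1 (311°, 1.3 km): east 1.3 sin 311° = -0.98, north 1.3 cos 311° = 0.85
Leg 2 (240°, 4.2 km): east 4.2 sin 240° = -3.64, north 4.2 cos 240° = -2.10
Net: -4.62 east, -1.25 north. Distance = √((-4.62)² + (-1.25)²) = 4.784 km.

4.8 km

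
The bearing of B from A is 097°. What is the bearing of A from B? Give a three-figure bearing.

277°

Back-bearing = 097° + 180° = 277°.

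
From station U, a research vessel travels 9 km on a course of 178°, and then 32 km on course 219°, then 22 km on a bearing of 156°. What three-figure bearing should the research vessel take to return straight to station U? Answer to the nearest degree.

Leg 1 (178°, 9 km): east 9 sin 178° = 0.31, north 9 cos 178° = -8.99
Leg 2 (219°, 32 km): east 32 sin 219° = -20.14, north 32 cos 219° = -24.87
Leg 3 (156°, 22 km): east 22 sin 156° = 8.95, north 22 cos 156° = -20.10
Net displacement: -10.88 east, -53.96 north. Direction back to start is (10.88, 53.96): bearing = atan2(10.88, 53.96) mod 360° = 11.40° ≈ 011°.

011°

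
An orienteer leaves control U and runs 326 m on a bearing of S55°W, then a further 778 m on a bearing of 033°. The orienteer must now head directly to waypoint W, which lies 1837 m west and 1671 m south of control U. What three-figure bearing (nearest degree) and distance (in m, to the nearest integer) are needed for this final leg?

223°, 2922 m

Leg 1 (S55°W, 326 m): east 326 sin 235° = -267.04, north 326 cos 235° = -186.99
Leg 2 (033°, 778 m): east 778 sin 33° = 423.73, north 778 cos 33° = 652.49
Current position: (156.69, 465.50). Target: (-1837, -1671). Remaining: Δeast = -1993.69, Δnorth = -2136.50.
Bearing = atan2(-1993.69, -2136.50) mod 360° = 223.02°; distance = √((-1993.69)² + (-2136.50)²) = 2922.228 m.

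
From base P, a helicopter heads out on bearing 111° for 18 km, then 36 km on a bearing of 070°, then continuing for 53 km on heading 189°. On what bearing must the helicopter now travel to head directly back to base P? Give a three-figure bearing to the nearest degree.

Leg 1 (111°, 18 km): east 18 sin 111° = 16.80, north 18 cos 111° = -6.45
Leg 2 (070°, 36 km): east 36 sin 70° = 33.83, north 36 cos 70° = 12.31
Leg 3 (189°, 53 km): east 53 sin 189° = -8.29, north 53 cos 189° = -52.35
Net displacement: 42.34 east, -46.49 north. Direction back to start is (-42.34, 46.49): bearing = atan2(-42.34, 46.49) mod 360° = 317.67° ≈ 318°.

318°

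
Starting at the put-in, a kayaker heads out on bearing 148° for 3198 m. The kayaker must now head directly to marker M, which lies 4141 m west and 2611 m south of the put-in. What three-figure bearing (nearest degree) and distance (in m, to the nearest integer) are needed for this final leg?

271°, 5837 m

Leg 1 (148°, 3198 m): east 3198 sin 148° = 1694.68, north 3198 cos 148° = -2712.06
Current position: (1694.68, -2712.06). Target: (-4141, -2611). Remaining: Δeast = -5835.68, Δnorth = 101.06.
Bearing = atan2(-5835.68, 101.06) mod 360° = 270.99°; distance = √((-5835.68)² + (101.06)²) = 5836.557 m.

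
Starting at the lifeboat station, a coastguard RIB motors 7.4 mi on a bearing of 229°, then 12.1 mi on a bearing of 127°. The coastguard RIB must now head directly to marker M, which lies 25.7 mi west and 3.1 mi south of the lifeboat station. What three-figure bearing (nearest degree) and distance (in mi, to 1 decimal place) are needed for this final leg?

287°, 31.1 mi

Leg 1 (229°, 7.4 mi): east 7.4 sin 229° = -5.58, north 7.4 cos 229° = -4.85
Leg 2 (127°, 12.1 mi): east 12.1 sin 127° = 9.66, north 12.1 cos 127° = -7.28
Current position: (4.08, -12.14). Target: (-25.7, -3.1). Remaining: Δeast = -29.78, Δnorth = 9.04.
Bearing = atan2(-29.78, 9.04) mod 360° = 286.88°; distance = √((-29.78)² + (9.04)²) = 31.120 mi.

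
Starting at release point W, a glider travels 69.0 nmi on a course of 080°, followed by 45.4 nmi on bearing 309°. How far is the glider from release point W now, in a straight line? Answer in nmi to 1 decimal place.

52.1 nmi

Leg 1 (080°, 69.0 nmi): east 69.0 sin 80° = 67.95, north 69.0 cos 80° = 11.98
Leg 2 (309°, 45.4 nmi): east 45.4 sin 309° = -35.28, north 45.4 cos 309° = 28.57
Net: 32.67 east, 40.55 north. Distance = √((32.67)² + (40.55)²) = 52.075 nmi.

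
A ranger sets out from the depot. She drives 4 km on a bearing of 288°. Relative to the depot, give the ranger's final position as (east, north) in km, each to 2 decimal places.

(-3.80, 1.24)

Leg 1 (288°, 4 km): east 4 sin 288° = -3.80, north 4 cos 288° = 1.24
Summing: -3.80 km east, 1.24 km north → (-3.80, 1.24).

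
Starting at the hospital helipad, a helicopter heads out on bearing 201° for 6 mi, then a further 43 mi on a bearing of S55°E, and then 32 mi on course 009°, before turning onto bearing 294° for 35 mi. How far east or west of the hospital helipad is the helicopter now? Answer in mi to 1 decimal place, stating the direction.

Leg 1 (201°, 6 mi): east 6 sin 201° = -2.15, north 6 cos 201° = -5.60
Leg 2 (S55°E, 43 mi): east 43 sin 125° = 35.22, north 43 cos 125° = -24.66
Leg 3 (009°, 32 mi): east 32 sin 9° = 5.01, north 32 cos 9° = 31.61
Leg 4 (294°, 35 mi): east 35 sin 294° = -31.97, north 35 cos 294° = 14.24
Net east component: 6.11 mi.

6.1 mi east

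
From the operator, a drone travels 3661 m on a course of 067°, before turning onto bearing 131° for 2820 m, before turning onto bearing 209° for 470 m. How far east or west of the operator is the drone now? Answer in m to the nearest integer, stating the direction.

Leg 1 (067°, 3661 m): east 3661 sin 67° = 3369.97, north 3661 cos 67° = 1430.47
Leg 2 (131°, 2820 m): east 2820 sin 131° = 2128.28, north 2820 cos 131° = -1850.09
Leg 3 (209°, 470 m): east 470 sin 209° = -227.86, north 470 cos 209° = -411.07
Net east component: 5270.39 m.

5270 m east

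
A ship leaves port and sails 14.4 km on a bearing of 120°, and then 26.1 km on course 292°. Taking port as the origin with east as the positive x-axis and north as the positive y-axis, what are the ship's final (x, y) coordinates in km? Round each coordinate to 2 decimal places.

Leg 1 (120°, 14.4 km): east 14.4 sin 120° = 12.47, north 14.4 cos 120° = -7.20
Leg 2 (292°, 26.1 km): east 26.1 sin 292° = -24.20, north 26.1 cos 292° = 9.78
Summing: -11.73 km east, 2.58 km north → (-11.73, 2.58).

(-11.73, 2.58)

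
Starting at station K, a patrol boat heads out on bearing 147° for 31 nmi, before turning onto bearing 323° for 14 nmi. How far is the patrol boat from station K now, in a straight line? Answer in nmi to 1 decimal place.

Leg 1 (147°, 31 nmi): east 31 sin 147° = 16.88, north 31 cos 147° = -26.00
Leg 2 (323°, 14 nmi): east 14 sin 323° = -8.43, north 14 cos 323° = 11.18
Net: 8.46 east, -14.82 north. Distance = √((8.46)² + (-14.82)²) = 17.062 nmi.

17.1 nmi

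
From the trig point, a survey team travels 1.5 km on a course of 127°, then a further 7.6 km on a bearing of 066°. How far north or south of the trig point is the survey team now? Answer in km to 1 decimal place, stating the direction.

2.2 km north

Leg 1 (127°, 1.5 km): east 1.5 sin 127° = 1.20, north 1.5 cos 127° = -0.90
Leg 2 (066°, 7.6 km): east 7.6 sin 66° = 6.94, north 7.6 cos 66° = 3.09
Net north component: 2.19 km.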